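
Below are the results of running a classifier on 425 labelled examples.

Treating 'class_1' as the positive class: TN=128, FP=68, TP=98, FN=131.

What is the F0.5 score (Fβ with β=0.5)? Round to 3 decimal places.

Fβ = (1+β²)·TP / ((1+β²)·TP + β²·FN + FP), with β²=1/4
= 1.25·98 / (1.25·98 + 0.25·131 + 68) = 0.549

0.549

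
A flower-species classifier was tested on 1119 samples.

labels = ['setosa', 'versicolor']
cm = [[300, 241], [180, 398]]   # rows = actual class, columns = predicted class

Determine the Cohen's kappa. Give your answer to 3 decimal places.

0.244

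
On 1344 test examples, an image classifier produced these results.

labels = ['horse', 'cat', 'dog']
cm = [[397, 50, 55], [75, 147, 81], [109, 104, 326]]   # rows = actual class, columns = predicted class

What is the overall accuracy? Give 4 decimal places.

Accuracy = trace / total = (397+147+326=870) / 1344 = 870/1344 = 0.6473

0.6473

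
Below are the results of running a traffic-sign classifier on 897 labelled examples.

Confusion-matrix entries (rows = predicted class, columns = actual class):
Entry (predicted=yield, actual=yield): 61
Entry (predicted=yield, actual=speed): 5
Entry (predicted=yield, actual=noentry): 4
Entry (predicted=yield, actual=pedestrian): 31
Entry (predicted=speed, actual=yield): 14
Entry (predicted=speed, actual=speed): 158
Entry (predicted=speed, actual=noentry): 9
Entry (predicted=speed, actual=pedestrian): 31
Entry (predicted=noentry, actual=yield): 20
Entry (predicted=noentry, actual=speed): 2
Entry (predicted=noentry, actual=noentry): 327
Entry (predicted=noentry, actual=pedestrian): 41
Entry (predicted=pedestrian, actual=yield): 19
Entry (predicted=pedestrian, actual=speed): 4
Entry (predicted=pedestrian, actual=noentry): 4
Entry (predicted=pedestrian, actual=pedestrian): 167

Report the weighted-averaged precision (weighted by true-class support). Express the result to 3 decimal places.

0.798

Per-class precision (TP/(TP+FP)):
  yield: TP=61, FP=5+4+31=40 → 61/101 = 0.6040
  speed: TP=158, FP=14+9+31=54 → 158/212 = 0.7453
  noentry: TP=327, FP=20+2+41=63 → 327/390 = 0.8385
  pedestrian: TP=167, FP=19+4+4=27 → 167/194 = 0.8608
Weighted-precision = Σ (supportᵢ/N)·precisionᵢ with N=897: (114/897)·0.6040 + (169/897)·0.7453 + (344/897)·0.8385 + (270/897)·0.8608 = 0.798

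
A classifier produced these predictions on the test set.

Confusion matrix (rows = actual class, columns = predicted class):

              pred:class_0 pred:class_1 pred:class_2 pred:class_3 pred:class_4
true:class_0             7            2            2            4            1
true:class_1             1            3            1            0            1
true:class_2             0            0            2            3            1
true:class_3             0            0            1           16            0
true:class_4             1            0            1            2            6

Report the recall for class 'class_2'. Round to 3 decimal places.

Treat 'class_2' as positive and all other classes as negative.
recall = TP/(TP+FN).
class_2: TP=2, FN=0+0+3+1=4 → 2/6 = 0.3333

0.333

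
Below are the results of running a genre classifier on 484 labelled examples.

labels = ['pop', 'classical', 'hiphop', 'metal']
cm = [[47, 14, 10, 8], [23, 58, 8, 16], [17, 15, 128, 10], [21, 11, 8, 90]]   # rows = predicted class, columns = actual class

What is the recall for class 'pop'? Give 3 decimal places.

recall = TP/(TP+FN).
pop: TP=47, FN=23+17+21=61 → 47/108 = 0.4352

0.435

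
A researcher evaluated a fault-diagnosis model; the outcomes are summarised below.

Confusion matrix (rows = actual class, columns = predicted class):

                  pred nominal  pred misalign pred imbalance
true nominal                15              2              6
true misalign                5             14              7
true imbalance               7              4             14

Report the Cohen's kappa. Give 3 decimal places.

Observed agreement pₒ = trace/N = 43/74 = 0.5811
Expected agreement pₑ = Σ (rowᵢ·colᵢ)/N² = (23·27 + 26·20 + 25·27)/74² = 0.3316
κ = (pₒ − pₑ)/(1 − pₑ) = (0.5811 − 0.3316)/(1 − 0.3316) = 0.373

0.373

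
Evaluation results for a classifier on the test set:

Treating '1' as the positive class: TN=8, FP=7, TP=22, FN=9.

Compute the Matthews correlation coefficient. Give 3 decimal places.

MCC = (TP·TN − FP·FN) / √((TP+FP)(TP+FN)(TN+FP)(TN+FN))
Numerator = 22·8 − 7·9 = 113
Denominator = √(29·31·15·17) = √229245 = 478.7954
MCC = 113 / 478.7954 = 0.236

0.236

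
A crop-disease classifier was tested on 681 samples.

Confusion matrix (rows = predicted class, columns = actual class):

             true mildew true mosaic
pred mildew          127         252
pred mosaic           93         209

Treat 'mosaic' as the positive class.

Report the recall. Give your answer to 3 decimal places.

0.453

Recall = TP/(TP+FN) = 209/(209+252) = 209/461 = 0.453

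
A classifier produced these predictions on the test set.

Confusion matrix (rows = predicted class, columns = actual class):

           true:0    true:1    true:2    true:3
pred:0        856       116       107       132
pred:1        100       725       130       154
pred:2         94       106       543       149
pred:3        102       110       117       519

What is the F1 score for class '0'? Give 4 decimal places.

F1 score = 2·TP/(2·TP+FP+FN).
0: TP=856, FP=116+107+132=355, FN=100+94+102=296 → 1712/2363 = 0.72450

0.7245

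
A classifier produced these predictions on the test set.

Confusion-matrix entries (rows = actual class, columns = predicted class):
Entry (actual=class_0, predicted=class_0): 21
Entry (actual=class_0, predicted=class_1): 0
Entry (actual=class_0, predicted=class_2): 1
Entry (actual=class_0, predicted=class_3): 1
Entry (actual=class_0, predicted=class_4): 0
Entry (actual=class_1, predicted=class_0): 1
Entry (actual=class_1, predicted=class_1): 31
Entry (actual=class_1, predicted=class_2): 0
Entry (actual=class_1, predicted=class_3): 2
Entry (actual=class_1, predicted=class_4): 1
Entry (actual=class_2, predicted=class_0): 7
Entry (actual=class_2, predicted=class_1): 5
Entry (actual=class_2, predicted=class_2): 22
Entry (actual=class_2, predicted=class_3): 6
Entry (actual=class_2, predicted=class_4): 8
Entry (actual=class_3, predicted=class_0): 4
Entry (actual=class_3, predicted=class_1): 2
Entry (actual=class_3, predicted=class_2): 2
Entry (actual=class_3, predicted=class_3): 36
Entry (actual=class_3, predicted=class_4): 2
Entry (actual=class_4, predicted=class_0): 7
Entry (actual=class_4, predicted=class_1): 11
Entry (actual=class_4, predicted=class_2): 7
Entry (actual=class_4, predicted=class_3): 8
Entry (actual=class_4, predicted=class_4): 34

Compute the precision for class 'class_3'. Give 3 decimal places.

0.679

One-vs-rest for 'class_3': TP = diagonal; FP = other classes predicted 'class_3'; FN = 'class_3' predicted as other.
precision = TP/(TP+FP).
class_3: TP=36, FP=1+2+6+8=17 → 36/53 = 0.6792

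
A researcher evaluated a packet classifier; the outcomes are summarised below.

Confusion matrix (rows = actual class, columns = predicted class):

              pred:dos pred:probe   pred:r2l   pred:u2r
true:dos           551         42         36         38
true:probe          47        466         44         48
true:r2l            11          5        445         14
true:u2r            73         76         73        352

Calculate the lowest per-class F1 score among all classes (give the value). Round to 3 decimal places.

0.686

Per-class F1 score (2·TP/(2·TP+FP+FN)):
  dos: TP=551, FP=47+11+73=131, FN=42+36+38=116 → 1102/1349 = 0.8169
  probe: TP=466, FP=42+5+76=123, FN=47+44+48=139 → 932/1194 = 0.7806
  r2l: TP=445, FP=36+44+73=153, FN=11+5+14=30 → 890/1073 = 0.8295
  u2r: TP=352, FP=38+48+14=100, FN=73+76+73=222 → 704/1026 = 0.6862
Lowest is class 'u2r' with F1 score = 0.686.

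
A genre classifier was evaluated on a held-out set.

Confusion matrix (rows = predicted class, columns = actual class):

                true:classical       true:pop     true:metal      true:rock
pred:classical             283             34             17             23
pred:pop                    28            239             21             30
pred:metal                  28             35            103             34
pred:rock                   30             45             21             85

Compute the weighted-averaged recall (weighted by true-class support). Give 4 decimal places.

0.6723

Per-class recall (TP/(TP+FN)):
  classical: TP=283, FN=28+28+30=86 → 283/369 = 0.76694
  pop: TP=239, FN=34+35+45=114 → 239/353 = 0.67705
  metal: TP=103, FN=17+21+21=59 → 103/162 = 0.63580
  rock: TP=85, FN=23+30+34=87 → 85/172 = 0.49419
Weighted-recall = Σ (supportᵢ/N)·recallᵢ with N=1056: (369/1056)·0.76694 + (353/1056)·0.67705 + (162/1056)·0.63580 + (172/1056)·0.49419 = 0.6723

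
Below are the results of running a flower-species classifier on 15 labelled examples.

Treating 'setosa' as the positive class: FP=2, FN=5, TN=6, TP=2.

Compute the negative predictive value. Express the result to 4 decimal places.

0.5455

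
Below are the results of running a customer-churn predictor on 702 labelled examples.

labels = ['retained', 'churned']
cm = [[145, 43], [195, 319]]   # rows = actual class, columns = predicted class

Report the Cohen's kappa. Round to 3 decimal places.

Observed agreement pₒ = trace/N = 464/702 = 0.6610
Expected agreement pₑ = Σ (rowᵢ·colᵢ)/N² = (188·340 + 514·362)/702² = 0.5073
κ = (pₒ − pₑ)/(1 − pₑ) = (0.6610 − 0.5073)/(1 − 0.5073) = 0.312

0.312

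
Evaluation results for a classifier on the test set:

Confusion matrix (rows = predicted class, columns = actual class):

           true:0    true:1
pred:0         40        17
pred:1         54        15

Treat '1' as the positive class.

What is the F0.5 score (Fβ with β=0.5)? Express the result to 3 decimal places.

Fβ = (1+β²)·TP / ((1+β²)·TP + β²·FN + FP), with β²=1/4
= 1.25·15 / (1.25·15 + 0.25·17 + 54) = 0.244

0.244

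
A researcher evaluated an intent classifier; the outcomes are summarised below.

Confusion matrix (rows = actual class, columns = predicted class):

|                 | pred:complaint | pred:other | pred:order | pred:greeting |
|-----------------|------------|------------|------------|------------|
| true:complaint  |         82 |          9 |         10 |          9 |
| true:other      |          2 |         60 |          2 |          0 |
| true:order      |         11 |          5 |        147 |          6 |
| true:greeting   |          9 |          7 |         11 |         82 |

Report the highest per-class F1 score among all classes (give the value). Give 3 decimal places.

Per-class F1 score (2·TP/(2·TP+FP+FN)):
  complaint: TP=82, FP=2+11+9=22, FN=9+10+9=28 → 164/214 = 0.7664
  other: TP=60, FP=9+5+7=21, FN=2+2+0=4 → 120/145 = 0.8276
  order: TP=147, FP=10+2+11=23, FN=11+5+6=22 → 294/339 = 0.8673
  greeting: TP=82, FP=9+0+6=15, FN=9+7+11=27 → 164/206 = 0.7961
Highest is class 'order' with F1 score = 0.867.

0.867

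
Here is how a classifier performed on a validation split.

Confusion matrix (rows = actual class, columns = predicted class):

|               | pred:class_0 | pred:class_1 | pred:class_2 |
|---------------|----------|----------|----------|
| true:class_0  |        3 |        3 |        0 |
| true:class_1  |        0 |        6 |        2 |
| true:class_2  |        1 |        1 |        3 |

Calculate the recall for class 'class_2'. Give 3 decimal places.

0.600

One-vs-rest for 'class_2': TP = diagonal; FP = other classes predicted 'class_2'; FN = 'class_2' predicted as other.
recall = TP/(TP+FN).
class_2: TP=3, FN=1+1=2 → 3/5 = 0.6000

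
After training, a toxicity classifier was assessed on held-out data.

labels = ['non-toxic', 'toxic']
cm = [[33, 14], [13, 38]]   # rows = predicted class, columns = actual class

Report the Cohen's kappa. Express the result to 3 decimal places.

Observed agreement pₒ = trace/N = 71/98 = 0.7245
Expected agreement pₑ = Σ (rowᵢ·colᵢ)/N² = (46·47 + 52·51)/98² = 0.5012
κ = (pₒ − pₑ)/(1 − pₑ) = (0.7245 − 0.5012)/(1 − 0.5012) = 0.448

0.448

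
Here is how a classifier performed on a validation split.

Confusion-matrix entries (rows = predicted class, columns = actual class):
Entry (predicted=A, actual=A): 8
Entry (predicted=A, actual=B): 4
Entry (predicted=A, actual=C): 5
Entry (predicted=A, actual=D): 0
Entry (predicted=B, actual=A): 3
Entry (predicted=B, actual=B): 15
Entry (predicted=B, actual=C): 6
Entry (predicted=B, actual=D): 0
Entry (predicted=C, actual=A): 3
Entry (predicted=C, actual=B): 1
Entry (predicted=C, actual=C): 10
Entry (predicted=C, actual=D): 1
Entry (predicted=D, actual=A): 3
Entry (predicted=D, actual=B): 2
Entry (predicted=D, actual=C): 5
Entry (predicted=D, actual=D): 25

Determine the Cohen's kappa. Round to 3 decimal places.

0.513

Observed agreement pₒ = trace/N = 58/91 = 0.6374
Expected agreement pₑ = Σ (rowᵢ·colᵢ)/N² = (17·17 + 22·24 + 26·15 + 26·35)/91² = 0.2556
κ = (pₒ − pₑ)/(1 − pₑ) = (0.6374 − 0.2556)/(1 − 0.2556) = 0.513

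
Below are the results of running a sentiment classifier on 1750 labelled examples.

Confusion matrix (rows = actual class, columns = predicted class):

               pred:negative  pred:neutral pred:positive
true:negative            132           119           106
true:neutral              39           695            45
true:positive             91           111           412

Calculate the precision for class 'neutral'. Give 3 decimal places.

precision = TP/(TP+FP).
neutral: TP=695, FP=119+111=230 → 695/925 = 0.7514

0.751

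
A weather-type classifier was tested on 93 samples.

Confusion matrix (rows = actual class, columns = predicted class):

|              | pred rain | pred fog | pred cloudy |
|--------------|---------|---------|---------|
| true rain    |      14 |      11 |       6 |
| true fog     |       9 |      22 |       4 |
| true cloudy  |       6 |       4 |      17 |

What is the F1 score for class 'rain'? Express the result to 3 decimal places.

0.467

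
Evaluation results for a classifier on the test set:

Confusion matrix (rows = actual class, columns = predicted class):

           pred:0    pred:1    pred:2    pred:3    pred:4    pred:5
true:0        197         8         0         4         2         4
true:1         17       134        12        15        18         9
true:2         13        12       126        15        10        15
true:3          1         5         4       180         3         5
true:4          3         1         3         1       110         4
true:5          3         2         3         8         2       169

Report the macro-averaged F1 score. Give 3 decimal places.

0.815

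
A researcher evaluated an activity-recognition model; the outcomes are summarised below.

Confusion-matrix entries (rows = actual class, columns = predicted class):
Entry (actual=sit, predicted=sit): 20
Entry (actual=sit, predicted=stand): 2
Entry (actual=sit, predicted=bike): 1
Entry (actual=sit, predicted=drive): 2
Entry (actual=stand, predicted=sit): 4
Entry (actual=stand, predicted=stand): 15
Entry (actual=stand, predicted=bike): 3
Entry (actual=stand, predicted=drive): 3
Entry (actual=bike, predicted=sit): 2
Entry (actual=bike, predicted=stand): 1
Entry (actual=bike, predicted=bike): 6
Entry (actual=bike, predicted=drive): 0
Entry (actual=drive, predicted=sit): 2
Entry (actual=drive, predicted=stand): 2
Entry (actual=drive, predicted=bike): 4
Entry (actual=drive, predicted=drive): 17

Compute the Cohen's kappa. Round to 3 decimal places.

0.578

Observed agreement pₒ = trace/N = 58/84 = 0.6905
Expected agreement pₑ = Σ (rowᵢ·colᵢ)/N² = (25·28 + 25·20 + 9·14 + 25·22)/84² = 0.2659
κ = (pₒ − pₑ)/(1 − pₑ) = (0.6905 − 0.2659)/(1 − 0.2659) = 0.578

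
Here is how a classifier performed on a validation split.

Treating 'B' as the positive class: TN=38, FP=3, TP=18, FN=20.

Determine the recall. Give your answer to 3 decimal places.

Recall = TP/(TP+FN) = 18/(18+20) = 18/38 = 0.474

0.474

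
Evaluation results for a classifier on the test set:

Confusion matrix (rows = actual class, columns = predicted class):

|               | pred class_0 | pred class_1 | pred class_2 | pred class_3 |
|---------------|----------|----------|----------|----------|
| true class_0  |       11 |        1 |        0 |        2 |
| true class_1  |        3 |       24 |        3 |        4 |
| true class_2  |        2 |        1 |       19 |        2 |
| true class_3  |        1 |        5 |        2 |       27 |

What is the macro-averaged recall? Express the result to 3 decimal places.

Per-class recall (TP/(TP+FN)):
  class_0: TP=11, FN=1+0+2=3 → 11/14 = 0.7857
  class_1: TP=24, FN=3+3+4=10 → 24/34 = 0.7059
  class_2: TP=19, FN=2+1+2=5 → 19/24 = 0.7917
  class_3: TP=27, FN=1+5+2=8 → 27/35 = 0.7714
Macro-recall = mean = (0.7857 + 0.7059 + 0.7917 + 0.7714) / 4 = 0.764

0.764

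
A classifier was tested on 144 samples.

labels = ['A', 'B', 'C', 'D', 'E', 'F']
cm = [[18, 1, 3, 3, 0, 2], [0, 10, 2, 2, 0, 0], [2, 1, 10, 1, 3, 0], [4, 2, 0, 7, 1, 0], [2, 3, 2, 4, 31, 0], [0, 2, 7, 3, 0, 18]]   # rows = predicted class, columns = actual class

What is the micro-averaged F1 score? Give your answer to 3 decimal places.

Micro-averaging pools counts across classes: ΣTP=94, ΣFP=50, ΣFN=50.
Micro-F1 score = 2·TP/(2·TP+FP+FN) on pooled counts = 0.653 (equals overall accuracy in single-label multiclass).

0.653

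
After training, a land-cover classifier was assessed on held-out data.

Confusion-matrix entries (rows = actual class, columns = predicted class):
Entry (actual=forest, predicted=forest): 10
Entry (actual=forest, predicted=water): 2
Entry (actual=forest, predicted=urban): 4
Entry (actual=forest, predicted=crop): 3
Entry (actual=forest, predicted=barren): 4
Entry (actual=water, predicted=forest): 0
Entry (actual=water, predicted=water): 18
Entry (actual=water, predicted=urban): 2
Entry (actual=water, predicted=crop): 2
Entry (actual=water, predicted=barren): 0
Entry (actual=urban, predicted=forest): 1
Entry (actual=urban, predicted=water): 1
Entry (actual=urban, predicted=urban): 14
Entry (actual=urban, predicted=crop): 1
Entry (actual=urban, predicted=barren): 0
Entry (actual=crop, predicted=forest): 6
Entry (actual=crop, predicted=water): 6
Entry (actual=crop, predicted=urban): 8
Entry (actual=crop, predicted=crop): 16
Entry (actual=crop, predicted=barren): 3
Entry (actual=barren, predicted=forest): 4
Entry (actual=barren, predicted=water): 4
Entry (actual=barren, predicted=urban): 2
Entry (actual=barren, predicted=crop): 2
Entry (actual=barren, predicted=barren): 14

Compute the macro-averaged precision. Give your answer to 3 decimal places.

0.571

Per-class precision (TP/(TP+FP)):
  forest: TP=10, FP=0+1+6+4=11 → 10/21 = 0.4762
  water: TP=18, FP=2+1+6+4=13 → 18/31 = 0.5806
  urban: TP=14, FP=4+2+8+2=16 → 14/30 = 0.4667
  crop: TP=16, FP=3+2+1+2=8 → 16/24 = 0.6667
  barren: TP=14, FP=4+0+0+3=7 → 14/21 = 0.6667
Macro-precision = mean = (0.4762 + 0.5806 + 0.4667 + 0.6667 + 0.6667) / 5 = 0.571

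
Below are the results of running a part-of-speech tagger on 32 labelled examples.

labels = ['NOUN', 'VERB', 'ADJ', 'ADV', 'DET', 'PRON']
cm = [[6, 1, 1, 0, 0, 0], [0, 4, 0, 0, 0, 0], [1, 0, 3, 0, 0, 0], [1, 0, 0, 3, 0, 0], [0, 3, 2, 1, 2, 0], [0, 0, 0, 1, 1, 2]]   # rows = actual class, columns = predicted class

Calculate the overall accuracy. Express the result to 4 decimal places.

Accuracy = trace / total = (6+4+3+3+2+2=20) / 32 = 20/32 = 0.6250

0.6250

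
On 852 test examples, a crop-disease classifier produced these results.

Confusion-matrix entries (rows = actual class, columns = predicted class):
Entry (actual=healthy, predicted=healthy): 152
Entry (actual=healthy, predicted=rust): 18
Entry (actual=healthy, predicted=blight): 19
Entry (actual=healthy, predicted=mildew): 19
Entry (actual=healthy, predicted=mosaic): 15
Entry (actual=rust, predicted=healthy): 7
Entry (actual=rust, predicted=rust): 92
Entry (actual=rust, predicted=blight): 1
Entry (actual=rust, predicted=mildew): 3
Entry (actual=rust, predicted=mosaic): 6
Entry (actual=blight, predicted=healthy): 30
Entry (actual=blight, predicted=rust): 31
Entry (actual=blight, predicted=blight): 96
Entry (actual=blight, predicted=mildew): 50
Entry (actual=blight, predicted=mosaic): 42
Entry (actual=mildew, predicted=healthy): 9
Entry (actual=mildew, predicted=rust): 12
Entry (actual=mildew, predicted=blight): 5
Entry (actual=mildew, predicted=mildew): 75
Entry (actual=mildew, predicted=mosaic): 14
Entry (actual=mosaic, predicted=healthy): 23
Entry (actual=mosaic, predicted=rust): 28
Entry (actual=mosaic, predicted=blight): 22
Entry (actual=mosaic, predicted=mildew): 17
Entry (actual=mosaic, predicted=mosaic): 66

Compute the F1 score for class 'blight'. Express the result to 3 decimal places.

Treat 'blight' as positive and all other classes as negative.
F1 score = 2·TP/(2·TP+FP+FN).
blight: TP=96, FP=19+1+5+22=47, FN=30+31+50+42=153 → 192/392 = 0.4898

0.490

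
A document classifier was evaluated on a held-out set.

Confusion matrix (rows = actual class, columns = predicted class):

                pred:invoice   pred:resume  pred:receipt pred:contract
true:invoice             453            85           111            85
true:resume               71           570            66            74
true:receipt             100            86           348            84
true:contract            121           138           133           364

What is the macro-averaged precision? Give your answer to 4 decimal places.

Per-class precision (TP/(TP+FP)):
  invoice: TP=453, FP=71+100+121=292 → 453/745 = 0.60805
  resume: TP=570, FP=85+86+138=309 → 570/879 = 0.64846
  receipt: TP=348, FP=111+66+133=310 → 348/658 = 0.52888
  contract: TP=364, FP=85+74+84=243 → 364/607 = 0.59967
Macro-precision = mean = (0.60805 + 0.64846 + 0.52888 + 0.59967) / 4 = 0.5963

0.5963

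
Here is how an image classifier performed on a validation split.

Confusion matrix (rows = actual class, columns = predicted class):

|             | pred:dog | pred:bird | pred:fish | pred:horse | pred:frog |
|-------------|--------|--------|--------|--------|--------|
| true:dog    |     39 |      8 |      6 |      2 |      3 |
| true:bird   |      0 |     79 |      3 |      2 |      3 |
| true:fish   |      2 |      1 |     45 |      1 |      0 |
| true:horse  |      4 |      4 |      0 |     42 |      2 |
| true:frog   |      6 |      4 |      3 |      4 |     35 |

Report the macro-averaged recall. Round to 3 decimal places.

0.796

Per-class recall (TP/(TP+FN)):
  dog: TP=39, FN=8+6+2+3=19 → 39/58 = 0.6724
  bird: TP=79, FN=0+3+2+3=8 → 79/87 = 0.9080
  fish: TP=45, FN=2+1+1+0=4 → 45/49 = 0.9184
  horse: TP=42, FN=4+4+0+2=10 → 42/52 = 0.8077
  frog: TP=35, FN=6+4+3+4=17 → 35/52 = 0.6731
Macro-recall = mean = (0.6724 + 0.9080 + 0.9184 + 0.8077 + 0.6731) / 5 = 0.796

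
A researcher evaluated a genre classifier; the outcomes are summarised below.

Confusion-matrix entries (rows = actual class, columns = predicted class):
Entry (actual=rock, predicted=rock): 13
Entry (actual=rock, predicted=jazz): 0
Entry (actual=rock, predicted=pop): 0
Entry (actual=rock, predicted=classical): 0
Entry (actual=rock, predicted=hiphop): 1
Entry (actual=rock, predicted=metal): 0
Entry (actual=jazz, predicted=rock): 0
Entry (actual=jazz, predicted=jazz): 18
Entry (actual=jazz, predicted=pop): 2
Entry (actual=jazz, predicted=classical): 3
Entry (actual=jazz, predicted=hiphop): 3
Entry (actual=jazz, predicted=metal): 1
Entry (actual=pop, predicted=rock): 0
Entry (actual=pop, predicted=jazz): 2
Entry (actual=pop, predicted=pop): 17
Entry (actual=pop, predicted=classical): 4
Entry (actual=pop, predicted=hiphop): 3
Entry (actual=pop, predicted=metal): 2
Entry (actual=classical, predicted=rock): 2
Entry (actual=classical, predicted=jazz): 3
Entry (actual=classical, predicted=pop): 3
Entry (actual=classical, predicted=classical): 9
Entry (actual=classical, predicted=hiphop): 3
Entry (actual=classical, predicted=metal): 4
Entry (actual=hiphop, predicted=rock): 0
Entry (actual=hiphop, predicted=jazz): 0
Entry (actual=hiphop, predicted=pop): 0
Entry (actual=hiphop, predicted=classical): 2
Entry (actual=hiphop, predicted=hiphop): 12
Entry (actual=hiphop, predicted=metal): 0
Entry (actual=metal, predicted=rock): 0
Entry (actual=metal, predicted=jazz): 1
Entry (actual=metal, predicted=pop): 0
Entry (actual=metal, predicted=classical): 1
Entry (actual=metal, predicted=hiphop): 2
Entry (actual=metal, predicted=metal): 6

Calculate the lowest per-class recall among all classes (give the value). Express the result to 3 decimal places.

Per-class recall (TP/(TP+FN)):
  rock: TP=13, FN=0+0+0+1+0=1 → 13/14 = 0.9286
  jazz: TP=18, FN=0+2+3+3+1=9 → 18/27 = 0.6667
  pop: TP=17, FN=0+2+4+3+2=11 → 17/28 = 0.6071
  classical: TP=9, FN=2+3+3+3+4=15 → 9/24 = 0.3750
  hiphop: TP=12, FN=0+0+0+2+0=2 → 12/14 = 0.8571
  metal: TP=6, FN=0+1+0+1+2=4 → 6/10 = 0.6000
Lowest is class 'classical' with recall = 0.375.

0.375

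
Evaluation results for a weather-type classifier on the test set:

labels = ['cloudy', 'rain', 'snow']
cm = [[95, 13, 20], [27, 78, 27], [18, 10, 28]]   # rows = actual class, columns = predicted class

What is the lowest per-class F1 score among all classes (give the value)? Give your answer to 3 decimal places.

0.427

Per-class F1 score (2·TP/(2·TP+FP+FN)):
  cloudy: TP=95, FP=27+18=45, FN=13+20=33 → 190/268 = 0.7090
  rain: TP=78, FP=13+10=23, FN=27+27=54 → 156/233 = 0.6695
  snow: TP=28, FP=20+27=47, FN=18+10=28 → 56/131 = 0.4275
Lowest is class 'snow' with F1 score = 0.427.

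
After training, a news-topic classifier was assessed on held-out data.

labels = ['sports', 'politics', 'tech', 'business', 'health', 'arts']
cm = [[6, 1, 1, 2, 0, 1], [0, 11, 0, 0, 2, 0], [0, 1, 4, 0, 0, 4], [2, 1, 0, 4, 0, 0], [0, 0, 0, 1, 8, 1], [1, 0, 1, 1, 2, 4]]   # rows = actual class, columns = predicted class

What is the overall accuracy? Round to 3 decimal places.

0.627

Accuracy = trace / total = (6+11+4+4+8+4=37) / 59 = 37/59 = 0.627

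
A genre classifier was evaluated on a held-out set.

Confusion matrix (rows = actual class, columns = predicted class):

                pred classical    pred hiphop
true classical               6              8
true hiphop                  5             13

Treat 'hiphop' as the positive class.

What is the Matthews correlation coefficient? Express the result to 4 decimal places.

MCC = (TP·TN − FP·FN) / √((TP+FP)(TP+FN)(TN+FP)(TN+FN))
Numerator = 13·6 − 8·5 = 38
Denominator = √(21·18·14·11) = √58212 = 241.2716
MCC = 38 / 241.2716 = 0.1575

0.1575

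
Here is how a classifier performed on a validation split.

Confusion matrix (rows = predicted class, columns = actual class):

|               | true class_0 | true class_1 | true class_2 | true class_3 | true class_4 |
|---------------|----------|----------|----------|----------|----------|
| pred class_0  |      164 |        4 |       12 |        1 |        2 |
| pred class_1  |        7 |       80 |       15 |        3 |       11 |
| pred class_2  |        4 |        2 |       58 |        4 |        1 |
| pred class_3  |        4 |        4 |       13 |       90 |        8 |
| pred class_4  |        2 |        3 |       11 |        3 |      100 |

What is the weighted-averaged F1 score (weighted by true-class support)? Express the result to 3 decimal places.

0.807

Per-class F1 score (2·TP/(2·TP+FP+FN)):
  class_0: TP=164, FP=4+12+1+2=19, FN=7+4+4+2=17 → 328/364 = 0.9011
  class_1: TP=80, FP=7+15+3+11=36, FN=4+2+4+3=13 → 160/209 = 0.7656
  class_2: TP=58, FP=4+2+4+1=11, FN=12+15+13+11=51 → 116/178 = 0.6517
  class_3: TP=90, FP=4+4+13+8=29, FN=1+3+4+3=11 → 180/220 = 0.8182
  class_4: TP=100, FP=2+3+11+3=19, FN=2+11+1+8=22 → 200/241 = 0.8299
Weighted-F1 score = Σ (supportᵢ/N)·F1 scoreᵢ with N=606: (181/606)·0.9011 + (93/606)·0.7656 + (109/606)·0.6517 + (101/606)·0.8182 + (122/606)·0.8299 = 0.807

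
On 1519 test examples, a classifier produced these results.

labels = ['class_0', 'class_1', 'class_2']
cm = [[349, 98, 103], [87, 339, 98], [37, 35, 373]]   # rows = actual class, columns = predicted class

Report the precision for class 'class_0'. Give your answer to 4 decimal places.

0.7378

Take TP from the diagonal, FP from the rest of the 'class_0' prediction marginal, FN from the rest of the 'class_0' actual marginal.
precision = TP/(TP+FP).
class_0: TP=349, FP=87+37=124 → 349/473 = 0.73784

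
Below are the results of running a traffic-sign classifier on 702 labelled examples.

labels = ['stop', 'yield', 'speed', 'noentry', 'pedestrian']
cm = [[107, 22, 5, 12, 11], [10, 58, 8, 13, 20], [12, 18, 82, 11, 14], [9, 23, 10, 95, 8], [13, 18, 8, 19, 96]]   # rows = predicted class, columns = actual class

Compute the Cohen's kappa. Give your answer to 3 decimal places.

Observed agreement pₒ = trace/N = 438/702 = 0.6239
Expected agreement pₑ = Σ (rowᵢ·colᵢ)/N² = (151·157 + 139·109 + 113·137 + 150·145 + 149·154)/702² = 0.2010
κ = (pₒ − pₑ)/(1 − pₑ) = (0.6239 − 0.2010)/(1 − 0.2010) = 0.529

0.529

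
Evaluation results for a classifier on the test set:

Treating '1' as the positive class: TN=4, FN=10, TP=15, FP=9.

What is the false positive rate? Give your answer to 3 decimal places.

FPR = FP/(FP+TN) = 9/(9+4) = 0.692

0.692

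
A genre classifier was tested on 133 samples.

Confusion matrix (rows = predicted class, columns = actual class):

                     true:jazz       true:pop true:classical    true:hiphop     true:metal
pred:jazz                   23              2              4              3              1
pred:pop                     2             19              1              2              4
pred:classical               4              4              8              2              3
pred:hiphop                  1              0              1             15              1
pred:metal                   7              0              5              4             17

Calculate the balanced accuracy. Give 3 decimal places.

0.607

Balanced accuracy = mean of per-class recall.
  jazz: recall = 23/37 = 0.6216
  pop: recall = 19/25 = 0.7600
  classical: recall = 8/19 = 0.4211
  hiphop: recall = 15/26 = 0.5769
  metal: recall = 17/26 = 0.6538
Mean = (0.6216 + 0.7600 + 0.4211 + 0.5769 + 0.6538) / 5 = 0.607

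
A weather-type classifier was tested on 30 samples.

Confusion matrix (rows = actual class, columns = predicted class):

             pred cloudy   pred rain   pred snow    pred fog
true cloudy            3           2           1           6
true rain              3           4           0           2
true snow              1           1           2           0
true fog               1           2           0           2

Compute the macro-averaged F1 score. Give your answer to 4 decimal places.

0.3956

Per-class F1 score (2·TP/(2·TP+FP+FN)):
  cloudy: TP=3, FP=3+1+1=5, FN=2+1+6=9 → 6/20 = 0.30000
  rain: TP=4, FP=2+1+2=5, FN=3+0+2=5 → 8/18 = 0.44444
  snow: TP=2, FP=1+0+0=1, FN=1+1+0=2 → 4/7 = 0.57143
  fog: TP=2, FP=6+2+0=8, FN=1+2+0=3 → 4/15 = 0.26667
Macro-F1 score = mean = (0.30000 + 0.44444 + 0.57143 + 0.26667) / 4 = 0.3956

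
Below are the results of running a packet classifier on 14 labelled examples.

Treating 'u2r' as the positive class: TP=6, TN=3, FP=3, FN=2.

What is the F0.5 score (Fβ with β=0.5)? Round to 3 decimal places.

0.682

Fβ = (1+β²)·TP / ((1+β²)·TP + β²·FN + FP), with β²=1/4
= 1.25·6 / (1.25·6 + 0.25·2 + 3) = 0.682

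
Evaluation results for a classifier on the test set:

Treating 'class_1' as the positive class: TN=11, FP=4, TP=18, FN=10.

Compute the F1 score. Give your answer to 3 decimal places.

0.720

Precision = TP/(TP+FP) = 18/22 = 0.8182
Recall = TP/(TP+FN) = 18/28 = 0.6429
F1 = 2·TP/(2·TP+FP+FN) = 36/50 = 0.720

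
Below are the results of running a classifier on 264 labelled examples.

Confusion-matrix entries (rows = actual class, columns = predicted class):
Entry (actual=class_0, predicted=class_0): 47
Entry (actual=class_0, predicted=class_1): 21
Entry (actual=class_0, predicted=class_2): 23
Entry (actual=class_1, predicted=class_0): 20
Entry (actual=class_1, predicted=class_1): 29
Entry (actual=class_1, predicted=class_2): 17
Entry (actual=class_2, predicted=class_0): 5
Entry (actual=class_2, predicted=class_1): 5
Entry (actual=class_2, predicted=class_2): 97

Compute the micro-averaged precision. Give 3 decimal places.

Micro-averaging pools counts across classes: ΣTP=173, ΣFP=91, ΣFN=91.
Micro-precision = TP/(TP+FP) on pooled counts = 0.655 (equals overall accuracy in single-label multiclass).

0.655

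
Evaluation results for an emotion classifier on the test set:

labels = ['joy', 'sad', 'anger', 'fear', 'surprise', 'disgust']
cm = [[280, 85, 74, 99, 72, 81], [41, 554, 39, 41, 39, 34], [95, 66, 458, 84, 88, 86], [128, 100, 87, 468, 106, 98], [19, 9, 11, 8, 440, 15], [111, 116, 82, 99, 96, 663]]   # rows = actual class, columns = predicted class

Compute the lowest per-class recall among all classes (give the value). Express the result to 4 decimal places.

0.4052

Per-class recall (TP/(TP+FN)):
  joy: TP=280, FN=85+74+99+72+81=411 → 280/691 = 0.40521
  sad: TP=554, FN=41+39+41+39+34=194 → 554/748 = 0.74064
  anger: TP=458, FN=95+66+84+88+86=419 → 458/877 = 0.52223
  fear: TP=468, FN=128+100+87+106+98=519 → 468/987 = 0.47416
  surprise: TP=440, FN=19+9+11+8+15=62 → 440/502 = 0.87649
  disgust: TP=663, FN=111+116+82+99+96=504 → 663/1167 = 0.56812
Lowest is class 'joy' with recall = 0.4052.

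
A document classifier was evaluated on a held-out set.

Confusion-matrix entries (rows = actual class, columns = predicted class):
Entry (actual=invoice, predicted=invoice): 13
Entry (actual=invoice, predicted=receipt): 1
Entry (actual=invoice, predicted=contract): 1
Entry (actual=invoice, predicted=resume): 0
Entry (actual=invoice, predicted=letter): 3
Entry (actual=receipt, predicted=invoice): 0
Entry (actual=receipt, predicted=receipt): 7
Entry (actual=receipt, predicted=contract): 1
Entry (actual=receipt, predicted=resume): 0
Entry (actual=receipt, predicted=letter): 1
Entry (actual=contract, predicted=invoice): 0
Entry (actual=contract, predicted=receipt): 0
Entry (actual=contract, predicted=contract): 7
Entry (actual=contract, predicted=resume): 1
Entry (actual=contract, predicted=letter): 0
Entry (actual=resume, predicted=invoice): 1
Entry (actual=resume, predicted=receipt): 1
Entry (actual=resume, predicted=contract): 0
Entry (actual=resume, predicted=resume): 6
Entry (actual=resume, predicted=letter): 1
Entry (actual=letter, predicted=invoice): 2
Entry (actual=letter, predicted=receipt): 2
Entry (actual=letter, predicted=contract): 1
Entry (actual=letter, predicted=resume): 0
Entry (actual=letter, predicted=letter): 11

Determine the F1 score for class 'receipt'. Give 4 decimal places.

0.7000

F1 score = 2·TP/(2·TP+FP+FN).
receipt: TP=7, FP=1+0+1+2=4, FN=0+1+0+1=2 → 14/20 = 0.70000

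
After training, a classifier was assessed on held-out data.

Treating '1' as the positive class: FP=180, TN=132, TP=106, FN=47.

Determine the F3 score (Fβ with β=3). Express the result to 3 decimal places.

Fβ = (1+β²)·TP / ((1+β²)·TP + β²·FN + FP), with β²=9
= 10·106 / (10·106 + 9·47 + 180) = 0.637

0.637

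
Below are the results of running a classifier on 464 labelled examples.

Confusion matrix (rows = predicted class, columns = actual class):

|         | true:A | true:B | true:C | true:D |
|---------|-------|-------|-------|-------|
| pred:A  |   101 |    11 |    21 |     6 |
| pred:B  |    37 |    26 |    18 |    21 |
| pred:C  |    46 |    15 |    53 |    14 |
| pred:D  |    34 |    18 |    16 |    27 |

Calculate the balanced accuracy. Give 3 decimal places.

0.431

Balanced accuracy = mean of per-class recall.
  A: recall = 101/218 = 0.4633
  B: recall = 26/70 = 0.3714
  C: recall = 53/108 = 0.4907
  D: recall = 27/68 = 0.3971
Mean = (0.4633 + 0.3714 + 0.4907 + 0.3971) / 4 = 0.431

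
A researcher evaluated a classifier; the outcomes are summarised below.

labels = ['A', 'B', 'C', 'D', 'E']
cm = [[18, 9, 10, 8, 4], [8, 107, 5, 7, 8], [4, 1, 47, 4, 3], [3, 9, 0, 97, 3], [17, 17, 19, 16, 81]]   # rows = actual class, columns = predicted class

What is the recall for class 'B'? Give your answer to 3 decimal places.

0.793

recall = TP/(TP+FN).
B: TP=107, FN=8+5+7+8=28 → 107/135 = 0.7926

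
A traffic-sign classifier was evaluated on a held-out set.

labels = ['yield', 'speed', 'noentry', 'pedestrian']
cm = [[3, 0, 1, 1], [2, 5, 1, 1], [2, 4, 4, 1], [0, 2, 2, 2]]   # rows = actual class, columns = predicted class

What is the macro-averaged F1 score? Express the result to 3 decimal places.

0.446

Per-class F1 score (2·TP/(2·TP+FP+FN)):
  yield: TP=3, FP=2+2+0=4, FN=0+1+1=2 → 6/12 = 0.5000
  speed: TP=5, FP=0+4+2=6, FN=2+1+1=4 → 10/20 = 0.5000
  noentry: TP=4, FP=1+1+2=4, FN=2+4+1=7 → 8/19 = 0.4211
  pedestrian: TP=2, FP=1+1+1=3, FN=0+2+2=4 → 4/11 = 0.3636
Macro-F1 score = mean = (0.5000 + 0.5000 + 0.4211 + 0.3636) / 4 = 0.446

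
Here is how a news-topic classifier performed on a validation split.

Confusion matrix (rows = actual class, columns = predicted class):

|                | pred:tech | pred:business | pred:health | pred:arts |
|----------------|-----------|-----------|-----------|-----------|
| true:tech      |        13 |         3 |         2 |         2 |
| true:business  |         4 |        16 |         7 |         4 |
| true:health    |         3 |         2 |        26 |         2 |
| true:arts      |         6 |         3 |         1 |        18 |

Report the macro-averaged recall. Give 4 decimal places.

Per-class recall (TP/(TP+FN)):
  tech: TP=13, FN=3+2+2=7 → 13/20 = 0.65000
  business: TP=16, FN=4+7+4=15 → 16/31 = 0.51613
  health: TP=26, FN=3+2+2=7 → 26/33 = 0.78788
  arts: TP=18, FN=6+3+1=10 → 18/28 = 0.64286
Macro-recall = mean = (0.65000 + 0.51613 + 0.78788 + 0.64286) / 4 = 0.6492

0.6492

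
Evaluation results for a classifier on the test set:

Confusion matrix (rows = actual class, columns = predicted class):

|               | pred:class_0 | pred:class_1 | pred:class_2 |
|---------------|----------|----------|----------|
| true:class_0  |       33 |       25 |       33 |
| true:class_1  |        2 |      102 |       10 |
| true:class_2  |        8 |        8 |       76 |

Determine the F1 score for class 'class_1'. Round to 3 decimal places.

One-vs-rest for 'class_1': TP = diagonal; FP = other classes predicted 'class_1'; FN = 'class_1' predicted as other.
F1 score = 2·TP/(2·TP+FP+FN).
class_1: TP=102, FP=25+8=33, FN=2+10=12 → 204/249 = 0.8193

0.819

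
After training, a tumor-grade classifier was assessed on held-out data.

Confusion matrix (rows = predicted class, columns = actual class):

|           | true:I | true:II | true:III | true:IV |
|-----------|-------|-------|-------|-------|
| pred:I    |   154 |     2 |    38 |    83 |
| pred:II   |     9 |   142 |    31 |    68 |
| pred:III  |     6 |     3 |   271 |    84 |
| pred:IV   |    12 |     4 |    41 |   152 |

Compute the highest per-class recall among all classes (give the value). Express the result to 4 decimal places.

Per-class recall (TP/(TP+FN)):
  I: TP=154, FN=9+6+12=27 → 154/181 = 0.85083
  II: TP=142, FN=2+3+4=9 → 142/151 = 0.94040
  III: TP=271, FN=38+31+41=110 → 271/381 = 0.71129
  IV: TP=152, FN=83+68+84=235 → 152/387 = 0.39276
Highest is class 'II' with recall = 0.9404.

0.9404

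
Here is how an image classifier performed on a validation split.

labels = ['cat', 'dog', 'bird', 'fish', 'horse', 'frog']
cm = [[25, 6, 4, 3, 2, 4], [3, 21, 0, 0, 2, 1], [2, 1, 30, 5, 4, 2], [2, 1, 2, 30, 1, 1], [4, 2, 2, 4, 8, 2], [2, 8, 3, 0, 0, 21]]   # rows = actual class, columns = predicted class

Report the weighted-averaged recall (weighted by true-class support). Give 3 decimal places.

Per-class recall (TP/(TP+FN)):
  cat: TP=25, FN=6+4+3+2+4=19 → 25/44 = 0.5682
  dog: TP=21, FN=3+0+0+2+1=6 → 21/27 = 0.7778
  bird: TP=30, FN=2+1+5+4+2=14 → 30/44 = 0.6818
  fish: TP=30, FN=2+1+2+1+1=7 → 30/37 = 0.8108
  horse: TP=8, FN=4+2+2+4+2=14 → 8/22 = 0.3636
  frog: TP=21, FN=2+8+3+0+0=13 → 21/34 = 0.6176
Weighted-recall = Σ (supportᵢ/N)·recallᵢ with N=208: (44/208)·0.5682 + (27/208)·0.7778 + (44/208)·0.6818 + (37/208)·0.8108 + (22/208)·0.3636 + (34/208)·0.6176 = 0.649

0.649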